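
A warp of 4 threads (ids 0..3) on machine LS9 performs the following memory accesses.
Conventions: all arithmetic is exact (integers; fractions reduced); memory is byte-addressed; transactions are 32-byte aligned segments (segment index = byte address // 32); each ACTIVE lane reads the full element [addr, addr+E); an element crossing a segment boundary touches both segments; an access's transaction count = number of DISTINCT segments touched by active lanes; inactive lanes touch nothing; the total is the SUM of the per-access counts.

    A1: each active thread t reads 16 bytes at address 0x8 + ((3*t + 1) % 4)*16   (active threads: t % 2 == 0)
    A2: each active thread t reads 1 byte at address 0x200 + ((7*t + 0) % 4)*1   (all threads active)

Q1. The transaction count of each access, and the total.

A1: 3 transactions
A2: 1 transaction

Answer: 3,1; total 4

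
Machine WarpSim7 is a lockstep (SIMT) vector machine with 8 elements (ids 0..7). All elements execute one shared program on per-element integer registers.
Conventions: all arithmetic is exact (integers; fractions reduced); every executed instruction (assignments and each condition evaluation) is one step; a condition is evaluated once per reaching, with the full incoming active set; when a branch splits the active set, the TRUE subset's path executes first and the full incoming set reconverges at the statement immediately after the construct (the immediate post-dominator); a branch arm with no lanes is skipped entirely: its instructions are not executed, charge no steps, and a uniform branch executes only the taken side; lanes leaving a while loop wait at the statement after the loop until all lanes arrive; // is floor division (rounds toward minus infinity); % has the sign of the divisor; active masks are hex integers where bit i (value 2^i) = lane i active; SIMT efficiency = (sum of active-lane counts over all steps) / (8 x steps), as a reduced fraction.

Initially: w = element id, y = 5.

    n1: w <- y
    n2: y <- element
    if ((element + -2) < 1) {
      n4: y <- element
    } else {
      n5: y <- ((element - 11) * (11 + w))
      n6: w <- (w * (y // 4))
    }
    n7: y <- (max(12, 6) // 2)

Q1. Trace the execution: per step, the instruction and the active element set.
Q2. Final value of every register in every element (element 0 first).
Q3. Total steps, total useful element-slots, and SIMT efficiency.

step 0: w <- y                       0xff
step 1: y <- element                 0xff
step 2: eval ((element + -2) < 1)    0xff
step 3: y <- element                 0x07
step 4: y <- ((element - 11) * (11 + w)) 0xf8
step 5: w <- (w * (y // 4))          0xf8
step 6: y <- (max(12, 6) // 2)       0xff

Answer: 7 steps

w: 5,5,5,-160,-140,-120,-100,-80
y: 6,6,6,6,6,6,6,6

steps = 7; useful = 45; efficiency = 45/56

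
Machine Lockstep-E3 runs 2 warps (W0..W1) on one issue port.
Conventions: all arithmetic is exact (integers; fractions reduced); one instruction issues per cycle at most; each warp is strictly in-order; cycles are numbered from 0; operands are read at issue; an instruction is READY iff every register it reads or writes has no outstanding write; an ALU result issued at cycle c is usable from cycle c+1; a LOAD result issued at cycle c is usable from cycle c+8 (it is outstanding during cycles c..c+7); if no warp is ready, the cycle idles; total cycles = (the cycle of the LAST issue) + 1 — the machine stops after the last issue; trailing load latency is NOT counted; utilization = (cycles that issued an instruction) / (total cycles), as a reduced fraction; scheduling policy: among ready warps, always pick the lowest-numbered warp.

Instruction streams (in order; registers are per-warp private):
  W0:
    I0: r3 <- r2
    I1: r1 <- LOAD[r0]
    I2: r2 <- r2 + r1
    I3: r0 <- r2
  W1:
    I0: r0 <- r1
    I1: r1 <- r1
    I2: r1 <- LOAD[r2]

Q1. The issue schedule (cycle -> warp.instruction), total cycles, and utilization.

cycle 0: W0.I0
cycle 1: W0.I1
cycle 2: W1.I0
cycle 3: W1.I1
cycle 4: W1.I2
cycle 5: idle
cycle 6: idle
cycle 7: idle
cycle 8: idle
cycle 9: W0.I2
cycle 10: W0.I3

Answer: 11 cycles, utilization 7/11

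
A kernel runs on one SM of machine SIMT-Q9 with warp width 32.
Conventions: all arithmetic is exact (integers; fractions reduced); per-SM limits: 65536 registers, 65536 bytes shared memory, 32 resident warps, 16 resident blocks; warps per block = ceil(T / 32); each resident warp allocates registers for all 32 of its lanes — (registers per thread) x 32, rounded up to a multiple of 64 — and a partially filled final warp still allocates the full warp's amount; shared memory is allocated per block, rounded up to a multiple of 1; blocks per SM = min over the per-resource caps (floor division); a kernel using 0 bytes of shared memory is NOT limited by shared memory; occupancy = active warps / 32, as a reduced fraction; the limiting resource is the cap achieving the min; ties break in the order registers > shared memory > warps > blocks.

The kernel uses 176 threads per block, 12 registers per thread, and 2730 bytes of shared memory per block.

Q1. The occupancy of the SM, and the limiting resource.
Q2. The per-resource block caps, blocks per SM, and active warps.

Answer: occupancy 15/16, limited by warps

registers: 28 blocks
shared memory: 24 blocks
warps: 5 blocks
blocks: 16 blocks

Answer: 5 blocks, 30 active warps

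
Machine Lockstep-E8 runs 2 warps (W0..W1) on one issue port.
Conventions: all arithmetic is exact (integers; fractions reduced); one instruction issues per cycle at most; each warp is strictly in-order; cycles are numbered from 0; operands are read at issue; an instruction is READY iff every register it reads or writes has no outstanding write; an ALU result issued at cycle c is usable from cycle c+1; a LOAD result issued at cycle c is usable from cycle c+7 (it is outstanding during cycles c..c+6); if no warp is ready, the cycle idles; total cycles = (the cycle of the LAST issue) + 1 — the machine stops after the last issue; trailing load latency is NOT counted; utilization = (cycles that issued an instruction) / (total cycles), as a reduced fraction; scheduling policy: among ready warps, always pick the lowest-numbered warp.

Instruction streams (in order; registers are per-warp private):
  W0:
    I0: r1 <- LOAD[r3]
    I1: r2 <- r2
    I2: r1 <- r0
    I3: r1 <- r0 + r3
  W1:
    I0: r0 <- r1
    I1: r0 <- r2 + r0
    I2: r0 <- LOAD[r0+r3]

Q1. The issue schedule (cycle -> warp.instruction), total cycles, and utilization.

cycle 0: W0.I0
cycle 1: W0.I1
cycle 2: W1.I0
cycle 3: W1.I1
cycle 4: W1.I2
cycle 5: idle
cycle 6: idle
cycle 7: W0.I2
cycle 8: W0.I3

Answer: 9 cycles, utilization 7/9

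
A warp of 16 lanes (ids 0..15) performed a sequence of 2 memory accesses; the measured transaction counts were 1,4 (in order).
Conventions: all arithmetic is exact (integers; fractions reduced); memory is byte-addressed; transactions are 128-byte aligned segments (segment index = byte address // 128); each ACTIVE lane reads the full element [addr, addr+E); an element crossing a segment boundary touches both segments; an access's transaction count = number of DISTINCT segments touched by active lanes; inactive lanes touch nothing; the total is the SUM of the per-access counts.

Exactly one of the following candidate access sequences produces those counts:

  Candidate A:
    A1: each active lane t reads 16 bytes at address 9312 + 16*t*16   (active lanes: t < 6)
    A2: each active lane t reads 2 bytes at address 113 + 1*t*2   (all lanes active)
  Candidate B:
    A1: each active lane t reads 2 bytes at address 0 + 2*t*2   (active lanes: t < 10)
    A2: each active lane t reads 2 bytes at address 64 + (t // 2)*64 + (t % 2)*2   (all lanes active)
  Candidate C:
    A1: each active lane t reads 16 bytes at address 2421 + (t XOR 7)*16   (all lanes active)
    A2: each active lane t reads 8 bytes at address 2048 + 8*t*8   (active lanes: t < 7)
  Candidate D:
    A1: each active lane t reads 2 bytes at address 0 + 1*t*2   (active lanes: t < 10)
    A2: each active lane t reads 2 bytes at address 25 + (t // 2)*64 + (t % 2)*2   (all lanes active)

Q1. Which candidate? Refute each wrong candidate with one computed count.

A: A1 gives 6 transactions, not 1
B: A2 gives 5 transactions, not 4
C: A1 gives 3 transactions, not 1
D: all counts match (1,4)

Answer: D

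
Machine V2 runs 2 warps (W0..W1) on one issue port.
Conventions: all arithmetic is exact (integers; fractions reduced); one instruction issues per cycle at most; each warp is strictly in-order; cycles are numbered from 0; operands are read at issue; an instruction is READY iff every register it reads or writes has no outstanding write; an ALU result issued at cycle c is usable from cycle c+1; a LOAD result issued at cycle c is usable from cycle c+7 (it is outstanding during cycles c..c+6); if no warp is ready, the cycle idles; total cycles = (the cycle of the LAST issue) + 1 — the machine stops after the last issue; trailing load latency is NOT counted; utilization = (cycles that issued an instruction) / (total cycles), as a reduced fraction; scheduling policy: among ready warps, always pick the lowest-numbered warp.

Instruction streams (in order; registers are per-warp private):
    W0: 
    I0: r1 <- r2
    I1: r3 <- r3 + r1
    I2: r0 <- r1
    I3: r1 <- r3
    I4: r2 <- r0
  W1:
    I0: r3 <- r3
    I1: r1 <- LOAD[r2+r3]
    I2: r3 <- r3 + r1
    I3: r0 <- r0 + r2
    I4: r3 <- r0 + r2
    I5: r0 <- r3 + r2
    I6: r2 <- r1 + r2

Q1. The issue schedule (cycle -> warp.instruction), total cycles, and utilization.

cycle 0: W0.I0
cycle 1: W0.I1
cycle 2: W0.I2
cycle 3: W0.I3
cycle 4: W0.I4
cycle 5: W1.I0
cycle 6: W1.I1
cycle 7: idle
cycle 8: idle
cycle 9: idle
cycle 10: idle
cycle 11: idle
cycle 12: idle
cycle 13: W1.I2
cycle 14: W1.I3
cycle 15: W1.I4
cycle 16: W1.I5
cycle 17: W1.I6

Answer: 18 cycles, utilization 2/3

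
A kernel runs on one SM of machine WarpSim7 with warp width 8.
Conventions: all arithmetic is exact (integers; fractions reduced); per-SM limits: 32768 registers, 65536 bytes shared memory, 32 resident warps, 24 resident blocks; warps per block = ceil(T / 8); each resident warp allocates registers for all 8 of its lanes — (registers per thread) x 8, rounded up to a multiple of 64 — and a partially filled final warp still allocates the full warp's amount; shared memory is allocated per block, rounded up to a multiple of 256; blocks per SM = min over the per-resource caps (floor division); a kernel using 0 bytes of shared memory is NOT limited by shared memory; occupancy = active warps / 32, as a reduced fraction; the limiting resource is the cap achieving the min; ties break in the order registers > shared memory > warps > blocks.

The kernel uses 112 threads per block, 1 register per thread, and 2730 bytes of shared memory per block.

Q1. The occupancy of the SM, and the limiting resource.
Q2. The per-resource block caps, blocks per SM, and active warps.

Answer: occupancy 7/8, limited by warps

registers: 36 blocks
shared memory: 23 blocks
warps: 2 blocks
blocks: 24 blocks

Answer: 2 blocks, 28 active warps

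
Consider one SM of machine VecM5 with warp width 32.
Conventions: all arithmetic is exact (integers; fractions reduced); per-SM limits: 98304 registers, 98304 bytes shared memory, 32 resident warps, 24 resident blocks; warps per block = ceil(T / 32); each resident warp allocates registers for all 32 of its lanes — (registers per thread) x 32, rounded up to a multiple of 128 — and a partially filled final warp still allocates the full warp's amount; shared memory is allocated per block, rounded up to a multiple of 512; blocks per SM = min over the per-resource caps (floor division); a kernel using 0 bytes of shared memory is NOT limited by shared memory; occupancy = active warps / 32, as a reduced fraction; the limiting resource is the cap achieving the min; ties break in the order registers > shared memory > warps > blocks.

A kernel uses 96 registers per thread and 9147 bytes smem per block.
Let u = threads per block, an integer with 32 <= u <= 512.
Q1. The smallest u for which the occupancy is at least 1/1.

Answer: u = 97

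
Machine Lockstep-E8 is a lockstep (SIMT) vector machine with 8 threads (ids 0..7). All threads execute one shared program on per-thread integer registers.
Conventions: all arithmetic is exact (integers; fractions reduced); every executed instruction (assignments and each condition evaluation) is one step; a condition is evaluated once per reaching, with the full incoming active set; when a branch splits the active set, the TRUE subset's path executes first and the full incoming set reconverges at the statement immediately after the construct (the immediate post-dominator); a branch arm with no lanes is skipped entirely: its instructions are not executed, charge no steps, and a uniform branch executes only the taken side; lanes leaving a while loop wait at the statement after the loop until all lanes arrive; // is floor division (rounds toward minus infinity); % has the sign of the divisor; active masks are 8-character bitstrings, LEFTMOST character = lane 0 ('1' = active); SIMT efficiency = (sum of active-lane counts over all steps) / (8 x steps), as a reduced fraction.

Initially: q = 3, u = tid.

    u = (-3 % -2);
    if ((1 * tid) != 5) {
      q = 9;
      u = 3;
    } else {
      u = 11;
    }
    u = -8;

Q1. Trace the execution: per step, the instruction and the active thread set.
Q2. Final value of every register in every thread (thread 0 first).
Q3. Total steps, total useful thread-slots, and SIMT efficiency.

step 0: u <- (-3 % -2)               11111111
step 1: eval ((1 * tid) != 5)        11111111
step 2: q <- 9                       11111011
step 3: u <- 3                       11111011
step 4: u <- 11                      00000100
step 5: u <- -8                      11111111

Answer: 6 steps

q: 9,9,9,9,9,3,9,9
u: -8,-8,-8,-8,-8,-8,-8,-8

steps = 6; useful = 39; efficiency = 39/48 = 13/16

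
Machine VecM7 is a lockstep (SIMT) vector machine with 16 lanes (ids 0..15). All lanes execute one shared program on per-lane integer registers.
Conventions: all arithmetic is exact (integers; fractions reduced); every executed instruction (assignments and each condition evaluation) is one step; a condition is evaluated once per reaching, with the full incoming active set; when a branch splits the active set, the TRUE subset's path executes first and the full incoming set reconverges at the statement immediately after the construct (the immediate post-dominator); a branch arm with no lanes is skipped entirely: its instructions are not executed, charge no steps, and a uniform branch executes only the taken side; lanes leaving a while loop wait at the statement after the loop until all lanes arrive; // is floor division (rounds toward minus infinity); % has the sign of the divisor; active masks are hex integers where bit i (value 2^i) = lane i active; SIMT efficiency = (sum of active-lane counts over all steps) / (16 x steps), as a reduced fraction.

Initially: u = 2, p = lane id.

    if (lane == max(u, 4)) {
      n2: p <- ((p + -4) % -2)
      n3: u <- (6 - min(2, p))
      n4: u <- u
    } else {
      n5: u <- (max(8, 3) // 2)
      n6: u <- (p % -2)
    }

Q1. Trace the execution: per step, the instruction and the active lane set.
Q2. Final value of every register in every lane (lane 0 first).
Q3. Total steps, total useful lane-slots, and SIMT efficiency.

step 0: eval (lane == max(u, 4))     0xffff
step 1: p <- ((p + -4) % -2)         0x0010
step 2: u <- (6 - min(2, p))         0x0010
step 3: u <- u                       0x0010
step 4: u <- (max(8, 3) // 2)        0xffef
step 5: u <- (p % -2)                0xffef

Answer: 6 steps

u: 0,-1,0,-1,6,-1,0,-1,0,-1,0,-1,0,-1,0,-1
p: 0,1,2,3,0,5,6,7,8,9,10,11,12,13,14,15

steps = 6; useful = 49; efficiency = 49/96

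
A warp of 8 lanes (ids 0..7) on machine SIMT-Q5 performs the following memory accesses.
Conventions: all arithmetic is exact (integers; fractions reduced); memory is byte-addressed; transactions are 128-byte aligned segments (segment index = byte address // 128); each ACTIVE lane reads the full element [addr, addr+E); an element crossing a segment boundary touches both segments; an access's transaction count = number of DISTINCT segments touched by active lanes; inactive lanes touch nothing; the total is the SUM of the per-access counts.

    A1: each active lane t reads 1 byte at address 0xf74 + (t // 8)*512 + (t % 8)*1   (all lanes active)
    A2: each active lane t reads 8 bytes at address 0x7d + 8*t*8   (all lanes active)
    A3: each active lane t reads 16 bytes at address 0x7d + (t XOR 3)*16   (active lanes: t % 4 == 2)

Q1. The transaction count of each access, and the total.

A1: 1 transaction
A2: 5 transactions
A3: 1 transaction

Answer: 1,5,1; total 7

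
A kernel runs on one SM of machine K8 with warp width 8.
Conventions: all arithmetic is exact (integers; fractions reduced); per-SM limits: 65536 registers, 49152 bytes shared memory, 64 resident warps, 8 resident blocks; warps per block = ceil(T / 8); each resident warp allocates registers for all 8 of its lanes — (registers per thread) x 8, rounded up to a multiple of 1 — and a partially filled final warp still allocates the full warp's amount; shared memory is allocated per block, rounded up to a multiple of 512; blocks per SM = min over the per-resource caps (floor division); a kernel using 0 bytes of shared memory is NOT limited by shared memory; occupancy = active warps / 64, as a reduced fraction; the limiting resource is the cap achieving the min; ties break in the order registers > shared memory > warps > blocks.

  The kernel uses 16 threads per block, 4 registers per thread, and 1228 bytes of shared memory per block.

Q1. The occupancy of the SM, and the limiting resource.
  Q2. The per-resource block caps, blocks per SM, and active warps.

Answer: occupancy 1/4, limited by blocks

registers: 1024 blocks
shared memory: 32 blocks
warps: 32 blocks
blocks: 8 blocks

Answer: 8 blocks, 16 active warps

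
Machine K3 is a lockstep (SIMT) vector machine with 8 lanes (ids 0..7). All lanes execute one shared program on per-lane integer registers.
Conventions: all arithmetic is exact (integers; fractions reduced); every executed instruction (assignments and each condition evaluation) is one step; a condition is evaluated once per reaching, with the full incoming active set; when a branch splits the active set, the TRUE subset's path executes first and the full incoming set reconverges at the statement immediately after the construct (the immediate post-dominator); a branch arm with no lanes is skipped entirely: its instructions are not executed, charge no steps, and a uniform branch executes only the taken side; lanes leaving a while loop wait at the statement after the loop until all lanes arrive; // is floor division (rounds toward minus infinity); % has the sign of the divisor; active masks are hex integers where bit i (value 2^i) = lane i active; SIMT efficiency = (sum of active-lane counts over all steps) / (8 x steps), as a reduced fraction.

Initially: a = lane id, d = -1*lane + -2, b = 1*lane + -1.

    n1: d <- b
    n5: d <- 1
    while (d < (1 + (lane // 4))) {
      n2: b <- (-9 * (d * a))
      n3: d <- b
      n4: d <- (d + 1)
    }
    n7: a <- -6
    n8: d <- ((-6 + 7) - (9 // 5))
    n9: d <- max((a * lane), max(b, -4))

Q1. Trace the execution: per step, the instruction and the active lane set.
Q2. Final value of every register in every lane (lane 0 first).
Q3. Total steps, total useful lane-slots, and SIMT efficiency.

step 0: d <- b                       0xff
step 1: d <- 1                       0xff
step 2: eval (d < (1 + (lane // 4))) 0xff
step 3: b <- (-9 * (d * a))          0xf0
step 4: d <- b                       0xf0
step 5: d <- (d + 1)                 0xf0
step 6: eval (d < (1 + (lane // 4))) 0xf0
step 7: b <- (-9 * (d * a))          0xf0
step 8: d <- b                       0xf0
step 9: d <- (d + 1)                 0xf0
step 10: eval (d < (1 + (lane // 4))) 0xf0
step 11: a <- -6                      0xff
step 12: d <- ((-6 + 7) - (9 // 5))   0xff
step 13: d <- max((a * lane), max(b, -4)) 0xff

Answer: 14 steps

a: -6,-6,-6,-6,-6,-6,-6,-6
d: 0,0,1,2,1260,1980,2862,3906
b: -1,0,1,2,1260,1980,2862,3906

steps = 14; useful = 80; efficiency = 80/112 = 5/7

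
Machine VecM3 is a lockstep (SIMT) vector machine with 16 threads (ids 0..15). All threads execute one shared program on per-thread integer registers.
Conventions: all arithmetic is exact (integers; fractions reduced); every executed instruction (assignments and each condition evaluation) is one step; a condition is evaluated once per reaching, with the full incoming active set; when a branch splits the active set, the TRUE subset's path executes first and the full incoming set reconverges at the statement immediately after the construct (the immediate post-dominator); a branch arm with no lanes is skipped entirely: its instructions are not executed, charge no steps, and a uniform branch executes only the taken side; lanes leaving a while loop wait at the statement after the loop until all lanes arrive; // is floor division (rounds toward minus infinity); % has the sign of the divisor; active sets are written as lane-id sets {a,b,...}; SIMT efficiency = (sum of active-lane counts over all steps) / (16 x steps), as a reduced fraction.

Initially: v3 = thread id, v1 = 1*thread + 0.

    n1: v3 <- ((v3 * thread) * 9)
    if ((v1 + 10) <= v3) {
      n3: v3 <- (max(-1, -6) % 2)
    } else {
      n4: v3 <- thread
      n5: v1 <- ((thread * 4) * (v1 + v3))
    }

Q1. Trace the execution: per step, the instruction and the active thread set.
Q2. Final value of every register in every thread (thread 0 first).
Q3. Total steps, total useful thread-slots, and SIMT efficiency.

step 0: v3 <- ((v3 * thread) * 9)    {0,1,2,3,4,5,6,7,8,9,10,11,12,13,14,15}
step 1: eval ((v1 + 10) <= v3)       {0,1,2,3,4,5,6,7,8,9,10,11,12,13,14,15}
step 2: v3 <- (max(-1, -6) % 2)      {2,3,4,5,6,7,8,9,10,11,12,13,14,15}
step 3: v3 <- thread                 {0,1}
step 4: v1 <- ((thread * 4) * (v1 + v3)) {0,1}

Answer: 5 steps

v3: 0,1,1,1,1,1,1,1,1,1,1,1,1,1,1,1
v1: 0,8,2,3,4,5,6,7,8,9,10,11,12,13,14,15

steps = 5; useful = 50; efficiency = 50/80 = 5/8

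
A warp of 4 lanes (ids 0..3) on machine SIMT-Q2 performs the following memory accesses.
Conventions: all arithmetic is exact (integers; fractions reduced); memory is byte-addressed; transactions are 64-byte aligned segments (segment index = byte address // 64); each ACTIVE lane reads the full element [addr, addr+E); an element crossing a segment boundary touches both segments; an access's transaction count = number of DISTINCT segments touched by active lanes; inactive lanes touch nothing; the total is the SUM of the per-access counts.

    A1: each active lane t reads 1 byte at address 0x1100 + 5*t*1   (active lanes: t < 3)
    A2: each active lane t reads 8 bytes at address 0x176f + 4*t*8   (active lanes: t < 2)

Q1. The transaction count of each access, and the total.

A1: 1 transaction
A2: 2 transactions

Answer: 1,2; total 3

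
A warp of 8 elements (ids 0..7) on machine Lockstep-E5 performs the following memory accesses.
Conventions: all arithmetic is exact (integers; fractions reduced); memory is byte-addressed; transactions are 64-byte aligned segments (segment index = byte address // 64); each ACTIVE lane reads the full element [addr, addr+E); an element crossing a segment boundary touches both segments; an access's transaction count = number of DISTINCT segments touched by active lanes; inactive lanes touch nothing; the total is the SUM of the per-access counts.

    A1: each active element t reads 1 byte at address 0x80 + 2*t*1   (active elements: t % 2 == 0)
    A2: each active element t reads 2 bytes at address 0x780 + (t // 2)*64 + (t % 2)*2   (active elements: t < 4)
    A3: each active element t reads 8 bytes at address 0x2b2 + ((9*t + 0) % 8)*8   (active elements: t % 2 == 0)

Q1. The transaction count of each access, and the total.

A1: 1 transaction
A2: 2 transactions
A3: 2 transactions

Answer: 1,2,2; total 5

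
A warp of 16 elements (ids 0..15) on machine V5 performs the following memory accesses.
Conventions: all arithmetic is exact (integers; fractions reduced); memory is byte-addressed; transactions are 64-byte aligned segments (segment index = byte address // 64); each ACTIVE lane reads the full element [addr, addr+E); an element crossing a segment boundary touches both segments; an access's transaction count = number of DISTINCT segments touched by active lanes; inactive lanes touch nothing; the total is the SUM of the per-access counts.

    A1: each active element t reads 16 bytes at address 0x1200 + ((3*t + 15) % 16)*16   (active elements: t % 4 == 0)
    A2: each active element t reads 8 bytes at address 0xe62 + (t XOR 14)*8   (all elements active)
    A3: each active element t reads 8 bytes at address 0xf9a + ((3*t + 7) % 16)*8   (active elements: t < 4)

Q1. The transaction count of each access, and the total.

A1: 4 transactions
A2: 3 transactions
A3: 3 transactions

Answer: 4,3,3; total 10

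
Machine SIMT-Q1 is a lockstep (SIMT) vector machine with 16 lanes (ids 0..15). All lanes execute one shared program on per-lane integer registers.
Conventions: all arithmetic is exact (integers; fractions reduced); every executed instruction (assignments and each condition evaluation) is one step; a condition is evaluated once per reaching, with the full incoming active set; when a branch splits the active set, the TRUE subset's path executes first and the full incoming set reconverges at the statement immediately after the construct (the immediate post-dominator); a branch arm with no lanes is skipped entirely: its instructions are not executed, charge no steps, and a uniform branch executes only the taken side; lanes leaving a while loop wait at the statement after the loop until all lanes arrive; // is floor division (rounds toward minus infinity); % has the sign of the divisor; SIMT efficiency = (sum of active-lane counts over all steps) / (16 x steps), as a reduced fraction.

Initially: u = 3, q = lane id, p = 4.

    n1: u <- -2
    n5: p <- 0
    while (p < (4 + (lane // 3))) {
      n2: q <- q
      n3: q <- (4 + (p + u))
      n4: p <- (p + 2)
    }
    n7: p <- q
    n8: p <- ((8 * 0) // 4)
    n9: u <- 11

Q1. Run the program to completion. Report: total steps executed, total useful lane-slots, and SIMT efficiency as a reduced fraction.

Answer: 26 steps, 308 useful, 77/104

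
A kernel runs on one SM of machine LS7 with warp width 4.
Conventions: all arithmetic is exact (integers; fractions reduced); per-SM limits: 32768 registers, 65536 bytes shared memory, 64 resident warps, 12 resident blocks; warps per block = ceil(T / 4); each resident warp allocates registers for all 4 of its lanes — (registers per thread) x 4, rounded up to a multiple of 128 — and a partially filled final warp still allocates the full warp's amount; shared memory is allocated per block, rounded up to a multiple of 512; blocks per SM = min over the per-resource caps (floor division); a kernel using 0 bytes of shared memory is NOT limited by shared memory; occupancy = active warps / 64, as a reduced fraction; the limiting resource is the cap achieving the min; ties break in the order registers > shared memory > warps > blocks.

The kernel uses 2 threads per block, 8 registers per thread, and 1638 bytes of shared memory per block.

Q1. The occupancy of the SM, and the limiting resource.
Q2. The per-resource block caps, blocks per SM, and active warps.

Answer: occupancy 3/16, limited by blocks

registers: 256 blocks
shared memory: 32 blocks
warps: 64 blocks
blocks: 12 blocks

Answer: 12 blocks, 12 active warps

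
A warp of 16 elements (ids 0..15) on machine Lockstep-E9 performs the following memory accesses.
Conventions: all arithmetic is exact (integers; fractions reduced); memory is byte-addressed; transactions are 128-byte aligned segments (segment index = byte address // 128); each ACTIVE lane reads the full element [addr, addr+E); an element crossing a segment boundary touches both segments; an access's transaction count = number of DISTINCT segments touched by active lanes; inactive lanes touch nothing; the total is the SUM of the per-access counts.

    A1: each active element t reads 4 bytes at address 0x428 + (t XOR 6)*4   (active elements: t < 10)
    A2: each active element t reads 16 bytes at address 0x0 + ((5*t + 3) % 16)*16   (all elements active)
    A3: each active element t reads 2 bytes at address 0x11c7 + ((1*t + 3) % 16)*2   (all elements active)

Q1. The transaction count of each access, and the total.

A1: 1 transaction
A2: 2 transactions
A3: 1 transaction

Answer: 1,2,1; total 4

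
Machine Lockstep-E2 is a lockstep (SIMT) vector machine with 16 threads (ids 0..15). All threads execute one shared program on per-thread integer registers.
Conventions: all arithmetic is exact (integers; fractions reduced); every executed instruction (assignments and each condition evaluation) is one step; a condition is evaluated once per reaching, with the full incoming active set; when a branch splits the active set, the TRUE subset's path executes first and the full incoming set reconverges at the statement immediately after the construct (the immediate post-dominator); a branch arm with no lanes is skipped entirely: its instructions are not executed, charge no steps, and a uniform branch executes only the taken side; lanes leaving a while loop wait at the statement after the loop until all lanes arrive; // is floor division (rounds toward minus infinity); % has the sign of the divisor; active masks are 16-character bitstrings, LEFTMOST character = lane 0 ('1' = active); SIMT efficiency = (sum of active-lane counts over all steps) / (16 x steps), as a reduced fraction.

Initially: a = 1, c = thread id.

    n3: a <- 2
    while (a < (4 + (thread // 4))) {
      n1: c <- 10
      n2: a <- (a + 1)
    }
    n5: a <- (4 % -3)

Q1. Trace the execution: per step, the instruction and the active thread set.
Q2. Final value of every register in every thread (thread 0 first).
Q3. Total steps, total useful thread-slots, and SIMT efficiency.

step 0: a <- 2                       1111111111111111
step 1: eval (a < (4 + (thread // 4))) 1111111111111111
step 2: c <- 10                      1111111111111111
step 3: a <- (a + 1)                 1111111111111111
step 4: eval (a < (4 + (thread // 4))) 1111111111111111
step 5: c <- 10                      1111111111111111
step 6: a <- (a + 1)                 1111111111111111
step 7: eval (a < (4 + (thread // 4))) 1111111111111111
step 8: c <- 10                      0000111111111111
step 9: a <- (a + 1)                 0000111111111111
step 10: eval (a < (4 + (thread // 4))) 0000111111111111
step 11: c <- 10                      0000000011111111
step 12: a <- (a + 1)                 0000000011111111
step 13: eval (a < (4 + (thread // 4))) 0000000011111111
step 14: c <- 10                      0000000000001111
step 15: a <- (a + 1)                 0000000000001111
step 16: eval (a < (4 + (thread // 4))) 0000000000001111
step 17: a <- (4 % -3)                1111111111111111

Answer: 18 steps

a: -2,-2,-2,-2,-2,-2,-2,-2,-2,-2,-2,-2,-2,-2,-2,-2
c: 10,10,10,10,10,10,10,10,10,10,10,10,10,10,10,10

steps = 18; useful = 216; efficiency = 216/288 = 3/4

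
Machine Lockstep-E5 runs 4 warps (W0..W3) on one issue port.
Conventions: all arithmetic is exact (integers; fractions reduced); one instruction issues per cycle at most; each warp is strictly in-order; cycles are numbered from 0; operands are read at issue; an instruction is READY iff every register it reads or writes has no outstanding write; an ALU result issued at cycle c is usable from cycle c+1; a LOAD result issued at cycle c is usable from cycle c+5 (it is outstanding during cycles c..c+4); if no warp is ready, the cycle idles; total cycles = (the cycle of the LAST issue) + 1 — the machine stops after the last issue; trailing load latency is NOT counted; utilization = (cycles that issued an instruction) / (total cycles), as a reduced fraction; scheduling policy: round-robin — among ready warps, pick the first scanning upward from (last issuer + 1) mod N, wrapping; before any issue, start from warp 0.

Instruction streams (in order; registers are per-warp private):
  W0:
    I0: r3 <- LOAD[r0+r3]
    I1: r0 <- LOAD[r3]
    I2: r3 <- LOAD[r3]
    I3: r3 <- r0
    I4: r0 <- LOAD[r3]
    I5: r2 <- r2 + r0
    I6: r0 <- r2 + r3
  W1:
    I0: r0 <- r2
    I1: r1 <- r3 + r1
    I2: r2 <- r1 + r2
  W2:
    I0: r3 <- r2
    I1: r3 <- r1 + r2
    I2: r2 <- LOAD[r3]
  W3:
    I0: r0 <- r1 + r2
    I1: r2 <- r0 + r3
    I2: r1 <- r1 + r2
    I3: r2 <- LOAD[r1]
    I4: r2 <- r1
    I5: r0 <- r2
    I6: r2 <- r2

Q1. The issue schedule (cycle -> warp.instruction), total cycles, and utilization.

cycle 0: W0.I0
cycle 1: W1.I0
cycle 2: W2.I0
cycle 3: W3.I0
cycle 4: W1.I1
cycle 5: W2.I1
cycle 6: W3.I1
cycle 7: W0.I1
cycle 8: W1.I2
cycle 9: W2.I2
cycle 10: W3.I2
cycle 11: W0.I2
cycle 12: W3.I3
cycle 13: idle
cycle 14: idle
cycle 15: idle
cycle 16: W0.I3
cycle 17: W3.I4
cycle 18: W0.I4
cycle 19: W3.I5
cycle 20: W3.I6
cycle 21: idle
cycle 22: idle
cycle 23: W0.I5
cycle 24: W0.I6

Answer: 25 cycles, utilization 4/5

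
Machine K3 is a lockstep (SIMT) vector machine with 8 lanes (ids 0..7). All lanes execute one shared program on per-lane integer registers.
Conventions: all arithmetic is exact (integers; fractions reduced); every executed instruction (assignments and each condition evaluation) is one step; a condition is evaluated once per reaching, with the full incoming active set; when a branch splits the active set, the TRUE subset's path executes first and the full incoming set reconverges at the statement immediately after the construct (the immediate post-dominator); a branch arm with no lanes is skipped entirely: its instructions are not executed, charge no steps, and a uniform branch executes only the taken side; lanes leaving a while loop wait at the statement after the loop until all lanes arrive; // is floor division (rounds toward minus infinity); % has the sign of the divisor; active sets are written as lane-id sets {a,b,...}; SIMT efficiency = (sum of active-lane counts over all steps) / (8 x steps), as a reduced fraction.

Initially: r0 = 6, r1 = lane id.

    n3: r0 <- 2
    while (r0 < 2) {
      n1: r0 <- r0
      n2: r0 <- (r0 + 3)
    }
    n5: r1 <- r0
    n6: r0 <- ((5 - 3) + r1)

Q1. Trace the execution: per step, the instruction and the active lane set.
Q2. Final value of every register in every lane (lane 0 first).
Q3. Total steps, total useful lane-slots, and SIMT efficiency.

step 0: r0 <- 2                      {0,1,2,3,4,5,6,7}
step 1: eval (r0 < 2)                {0,1,2,3,4,5,6,7}
step 2: r1 <- r0                     {0,1,2,3,4,5,6,7}
step 3: r0 <- ((5 - 3) + r1)         {0,1,2,3,4,5,6,7}

Answer: 4 steps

r0: 4,4,4,4,4,4,4,4
r1: 2,2,2,2,2,2,2,2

steps = 4; useful = 32; efficiency = 32/32 = 1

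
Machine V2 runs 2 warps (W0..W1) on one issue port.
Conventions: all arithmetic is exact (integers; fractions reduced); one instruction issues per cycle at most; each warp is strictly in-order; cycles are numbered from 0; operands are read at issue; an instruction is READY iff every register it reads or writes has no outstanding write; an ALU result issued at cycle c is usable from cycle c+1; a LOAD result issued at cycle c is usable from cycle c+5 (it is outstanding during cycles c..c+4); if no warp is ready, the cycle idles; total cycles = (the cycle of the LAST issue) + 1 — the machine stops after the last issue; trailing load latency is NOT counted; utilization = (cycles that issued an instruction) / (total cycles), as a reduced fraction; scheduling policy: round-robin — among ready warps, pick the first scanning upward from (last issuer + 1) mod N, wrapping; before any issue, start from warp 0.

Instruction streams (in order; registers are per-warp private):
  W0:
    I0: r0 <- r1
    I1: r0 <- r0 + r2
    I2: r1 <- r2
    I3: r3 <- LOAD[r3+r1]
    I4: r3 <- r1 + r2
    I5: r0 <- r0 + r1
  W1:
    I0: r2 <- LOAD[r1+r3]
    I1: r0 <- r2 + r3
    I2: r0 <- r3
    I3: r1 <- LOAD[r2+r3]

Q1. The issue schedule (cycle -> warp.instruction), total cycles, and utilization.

cycle 0: W0.I0
cycle 1: W1.I0
cycle 2: W0.I1
cycle 3: W0.I2
cycle 4: W0.I3
cycle 5: idle
cycle 6: W1.I1
cycle 7: W1.I2
cycle 8: W1.I3
cycle 9: W0.I4
cycle 10: W0.I5

Answer: 11 cycles, utilization 10/11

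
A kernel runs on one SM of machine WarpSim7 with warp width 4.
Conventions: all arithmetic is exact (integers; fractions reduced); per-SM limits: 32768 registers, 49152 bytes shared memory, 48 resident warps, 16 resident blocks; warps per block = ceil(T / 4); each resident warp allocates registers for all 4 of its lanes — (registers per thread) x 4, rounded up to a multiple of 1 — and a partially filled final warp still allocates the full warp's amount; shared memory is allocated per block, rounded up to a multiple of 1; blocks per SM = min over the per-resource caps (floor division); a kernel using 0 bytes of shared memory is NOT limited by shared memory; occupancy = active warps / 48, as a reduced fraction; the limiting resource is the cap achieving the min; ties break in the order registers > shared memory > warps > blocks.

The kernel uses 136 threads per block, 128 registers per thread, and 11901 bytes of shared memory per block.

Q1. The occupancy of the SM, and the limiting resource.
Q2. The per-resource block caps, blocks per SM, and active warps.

Answer: occupancy 17/24, limited by registers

registers: 1 block
shared memory: 4 blocks
warps: 1 block
blocks: 16 blocks

Answer: 1 block, 34 active warps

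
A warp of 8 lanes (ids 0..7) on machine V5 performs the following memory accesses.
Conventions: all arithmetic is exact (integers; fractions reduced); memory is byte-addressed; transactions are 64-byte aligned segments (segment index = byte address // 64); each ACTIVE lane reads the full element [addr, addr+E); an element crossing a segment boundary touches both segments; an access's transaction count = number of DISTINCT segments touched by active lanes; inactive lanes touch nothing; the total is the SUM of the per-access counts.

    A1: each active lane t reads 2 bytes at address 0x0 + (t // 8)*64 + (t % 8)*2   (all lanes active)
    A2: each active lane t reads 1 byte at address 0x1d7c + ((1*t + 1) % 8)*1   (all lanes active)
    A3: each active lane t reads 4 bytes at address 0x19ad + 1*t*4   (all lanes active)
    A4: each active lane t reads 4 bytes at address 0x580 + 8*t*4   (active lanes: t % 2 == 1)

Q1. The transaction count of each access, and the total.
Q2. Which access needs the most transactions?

A1: 1 transaction
A2: 2 transactions
A3: 2 transactions
A4: 4 transactions

Answer: 1,2,2,4; total 9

Answer: A4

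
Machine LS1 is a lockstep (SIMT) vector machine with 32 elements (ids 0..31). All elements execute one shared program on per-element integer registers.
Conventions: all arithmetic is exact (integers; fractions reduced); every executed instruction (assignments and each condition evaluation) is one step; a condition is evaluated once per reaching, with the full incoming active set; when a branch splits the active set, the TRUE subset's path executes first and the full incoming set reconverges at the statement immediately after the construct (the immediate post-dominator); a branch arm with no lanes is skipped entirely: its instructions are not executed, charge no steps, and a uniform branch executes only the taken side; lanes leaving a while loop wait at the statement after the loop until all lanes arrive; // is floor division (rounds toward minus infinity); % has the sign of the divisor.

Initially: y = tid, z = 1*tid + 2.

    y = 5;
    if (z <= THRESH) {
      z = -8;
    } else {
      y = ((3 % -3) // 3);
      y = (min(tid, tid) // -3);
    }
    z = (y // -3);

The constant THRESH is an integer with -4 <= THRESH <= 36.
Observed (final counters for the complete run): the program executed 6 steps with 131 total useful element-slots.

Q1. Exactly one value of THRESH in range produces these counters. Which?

Answer: THRESH = 30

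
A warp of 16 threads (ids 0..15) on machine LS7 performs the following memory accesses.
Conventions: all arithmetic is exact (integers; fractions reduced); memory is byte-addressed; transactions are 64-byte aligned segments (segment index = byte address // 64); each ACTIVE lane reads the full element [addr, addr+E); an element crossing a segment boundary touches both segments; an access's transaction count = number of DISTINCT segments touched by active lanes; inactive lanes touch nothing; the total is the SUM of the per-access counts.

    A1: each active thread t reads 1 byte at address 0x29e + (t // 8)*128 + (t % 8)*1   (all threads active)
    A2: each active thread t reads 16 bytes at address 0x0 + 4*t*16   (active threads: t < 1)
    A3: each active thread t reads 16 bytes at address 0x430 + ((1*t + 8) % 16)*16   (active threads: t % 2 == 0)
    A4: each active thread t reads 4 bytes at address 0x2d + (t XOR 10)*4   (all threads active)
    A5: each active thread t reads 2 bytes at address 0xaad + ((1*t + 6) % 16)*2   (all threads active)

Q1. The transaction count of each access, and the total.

A1: 2 transactions
A2: 1 transaction
A3: 5 transactions
A4: 2 transactions
A5: 2 transactions

Answer: 2,1,5,2,2; total 12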